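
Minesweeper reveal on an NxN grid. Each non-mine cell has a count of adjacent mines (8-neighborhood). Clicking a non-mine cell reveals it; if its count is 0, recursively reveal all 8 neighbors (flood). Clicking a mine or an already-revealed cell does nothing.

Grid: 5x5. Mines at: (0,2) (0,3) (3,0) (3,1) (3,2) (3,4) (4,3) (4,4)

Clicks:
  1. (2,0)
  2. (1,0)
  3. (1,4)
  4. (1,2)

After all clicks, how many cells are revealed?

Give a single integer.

Answer: 8

Derivation:
Click 1 (2,0) count=2: revealed 1 new [(2,0)] -> total=1
Click 2 (1,0) count=0: revealed 5 new [(0,0) (0,1) (1,0) (1,1) (2,1)] -> total=6
Click 3 (1,4) count=1: revealed 1 new [(1,4)] -> total=7
Click 4 (1,2) count=2: revealed 1 new [(1,2)] -> total=8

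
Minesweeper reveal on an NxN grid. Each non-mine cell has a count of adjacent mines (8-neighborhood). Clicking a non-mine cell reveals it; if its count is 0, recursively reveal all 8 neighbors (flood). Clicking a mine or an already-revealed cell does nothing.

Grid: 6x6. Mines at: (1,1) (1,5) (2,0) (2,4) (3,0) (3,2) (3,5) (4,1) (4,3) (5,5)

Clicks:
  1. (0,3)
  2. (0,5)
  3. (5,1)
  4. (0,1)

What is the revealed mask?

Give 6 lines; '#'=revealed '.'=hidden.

Click 1 (0,3) count=0: revealed 6 new [(0,2) (0,3) (0,4) (1,2) (1,3) (1,4)] -> total=6
Click 2 (0,5) count=1: revealed 1 new [(0,5)] -> total=7
Click 3 (5,1) count=1: revealed 1 new [(5,1)] -> total=8
Click 4 (0,1) count=1: revealed 1 new [(0,1)] -> total=9

Answer: .#####
..###.
......
......
......
.#....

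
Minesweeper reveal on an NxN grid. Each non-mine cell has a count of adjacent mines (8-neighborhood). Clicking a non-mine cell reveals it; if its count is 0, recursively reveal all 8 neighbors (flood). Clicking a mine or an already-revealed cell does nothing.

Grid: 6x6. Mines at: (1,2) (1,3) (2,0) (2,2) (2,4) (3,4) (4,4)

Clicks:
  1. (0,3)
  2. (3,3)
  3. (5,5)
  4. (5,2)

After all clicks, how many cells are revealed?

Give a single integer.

Answer: 14

Derivation:
Click 1 (0,3) count=2: revealed 1 new [(0,3)] -> total=1
Click 2 (3,3) count=4: revealed 1 new [(3,3)] -> total=2
Click 3 (5,5) count=1: revealed 1 new [(5,5)] -> total=3
Click 4 (5,2) count=0: revealed 11 new [(3,0) (3,1) (3,2) (4,0) (4,1) (4,2) (4,3) (5,0) (5,1) (5,2) (5,3)] -> total=14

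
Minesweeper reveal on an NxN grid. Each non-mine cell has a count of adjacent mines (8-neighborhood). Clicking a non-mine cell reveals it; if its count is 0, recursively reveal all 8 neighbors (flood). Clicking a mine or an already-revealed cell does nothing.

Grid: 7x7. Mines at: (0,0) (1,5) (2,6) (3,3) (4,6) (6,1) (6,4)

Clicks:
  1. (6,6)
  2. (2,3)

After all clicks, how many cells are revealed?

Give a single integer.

Answer: 5

Derivation:
Click 1 (6,6) count=0: revealed 4 new [(5,5) (5,6) (6,5) (6,6)] -> total=4
Click 2 (2,3) count=1: revealed 1 new [(2,3)] -> total=5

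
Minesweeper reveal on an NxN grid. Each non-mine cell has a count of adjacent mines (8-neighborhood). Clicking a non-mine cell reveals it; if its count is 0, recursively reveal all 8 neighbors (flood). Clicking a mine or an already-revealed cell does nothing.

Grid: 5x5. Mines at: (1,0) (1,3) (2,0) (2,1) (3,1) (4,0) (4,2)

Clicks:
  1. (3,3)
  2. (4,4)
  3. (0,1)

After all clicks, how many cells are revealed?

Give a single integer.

Answer: 7

Derivation:
Click 1 (3,3) count=1: revealed 1 new [(3,3)] -> total=1
Click 2 (4,4) count=0: revealed 5 new [(2,3) (2,4) (3,4) (4,3) (4,4)] -> total=6
Click 3 (0,1) count=1: revealed 1 new [(0,1)] -> total=7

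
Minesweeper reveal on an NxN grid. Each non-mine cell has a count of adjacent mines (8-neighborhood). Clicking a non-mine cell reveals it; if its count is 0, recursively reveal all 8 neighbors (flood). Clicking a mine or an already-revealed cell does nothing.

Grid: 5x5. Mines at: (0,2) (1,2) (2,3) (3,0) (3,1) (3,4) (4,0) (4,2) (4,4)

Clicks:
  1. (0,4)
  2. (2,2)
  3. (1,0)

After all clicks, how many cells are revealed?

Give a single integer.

Click 1 (0,4) count=0: revealed 4 new [(0,3) (0,4) (1,3) (1,4)] -> total=4
Click 2 (2,2) count=3: revealed 1 new [(2,2)] -> total=5
Click 3 (1,0) count=0: revealed 6 new [(0,0) (0,1) (1,0) (1,1) (2,0) (2,1)] -> total=11

Answer: 11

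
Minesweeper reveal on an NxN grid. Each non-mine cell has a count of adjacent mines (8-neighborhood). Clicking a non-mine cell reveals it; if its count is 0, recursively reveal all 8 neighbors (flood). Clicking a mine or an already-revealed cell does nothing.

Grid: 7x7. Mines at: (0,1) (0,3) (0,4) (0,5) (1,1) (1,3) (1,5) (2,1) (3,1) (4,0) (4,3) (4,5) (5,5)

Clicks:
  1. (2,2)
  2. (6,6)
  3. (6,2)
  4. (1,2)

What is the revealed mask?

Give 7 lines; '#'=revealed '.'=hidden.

Answer: .......
..#....
..#....
.......
.......
#####..
#####.#

Derivation:
Click 1 (2,2) count=4: revealed 1 new [(2,2)] -> total=1
Click 2 (6,6) count=1: revealed 1 new [(6,6)] -> total=2
Click 3 (6,2) count=0: revealed 10 new [(5,0) (5,1) (5,2) (5,3) (5,4) (6,0) (6,1) (6,2) (6,3) (6,4)] -> total=12
Click 4 (1,2) count=5: revealed 1 new [(1,2)] -> total=13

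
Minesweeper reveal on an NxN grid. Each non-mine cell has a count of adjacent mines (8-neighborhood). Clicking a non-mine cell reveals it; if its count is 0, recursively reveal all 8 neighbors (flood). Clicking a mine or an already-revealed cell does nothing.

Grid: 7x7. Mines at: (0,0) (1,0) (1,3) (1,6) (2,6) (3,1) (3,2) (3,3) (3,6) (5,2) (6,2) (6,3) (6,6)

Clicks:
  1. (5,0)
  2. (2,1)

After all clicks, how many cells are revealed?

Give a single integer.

Click 1 (5,0) count=0: revealed 6 new [(4,0) (4,1) (5,0) (5,1) (6,0) (6,1)] -> total=6
Click 2 (2,1) count=3: revealed 1 new [(2,1)] -> total=7

Answer: 7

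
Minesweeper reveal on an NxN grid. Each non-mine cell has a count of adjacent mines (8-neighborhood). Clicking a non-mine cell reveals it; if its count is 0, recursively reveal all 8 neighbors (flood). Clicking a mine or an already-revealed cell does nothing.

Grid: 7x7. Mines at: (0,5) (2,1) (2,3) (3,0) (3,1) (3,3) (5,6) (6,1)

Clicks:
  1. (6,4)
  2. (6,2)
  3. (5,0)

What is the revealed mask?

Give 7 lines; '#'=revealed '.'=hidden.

Click 1 (6,4) count=0: revealed 12 new [(4,2) (4,3) (4,4) (4,5) (5,2) (5,3) (5,4) (5,5) (6,2) (6,3) (6,4) (6,5)] -> total=12
Click 2 (6,2) count=1: revealed 0 new [(none)] -> total=12
Click 3 (5,0) count=1: revealed 1 new [(5,0)] -> total=13

Answer: .......
.......
.......
.......
..####.
#.####.
..####.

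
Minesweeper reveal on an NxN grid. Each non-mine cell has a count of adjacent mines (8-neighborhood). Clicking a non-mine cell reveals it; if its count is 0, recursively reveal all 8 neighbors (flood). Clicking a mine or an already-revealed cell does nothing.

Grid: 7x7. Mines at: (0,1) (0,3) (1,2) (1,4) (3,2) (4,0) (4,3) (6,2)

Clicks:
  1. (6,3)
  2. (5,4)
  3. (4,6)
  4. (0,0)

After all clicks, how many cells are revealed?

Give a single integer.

Answer: 22

Derivation:
Click 1 (6,3) count=1: revealed 1 new [(6,3)] -> total=1
Click 2 (5,4) count=1: revealed 1 new [(5,4)] -> total=2
Click 3 (4,6) count=0: revealed 19 new [(0,5) (0,6) (1,5) (1,6) (2,4) (2,5) (2,6) (3,4) (3,5) (3,6) (4,4) (4,5) (4,6) (5,3) (5,5) (5,6) (6,4) (6,5) (6,6)] -> total=21
Click 4 (0,0) count=1: revealed 1 new [(0,0)] -> total=22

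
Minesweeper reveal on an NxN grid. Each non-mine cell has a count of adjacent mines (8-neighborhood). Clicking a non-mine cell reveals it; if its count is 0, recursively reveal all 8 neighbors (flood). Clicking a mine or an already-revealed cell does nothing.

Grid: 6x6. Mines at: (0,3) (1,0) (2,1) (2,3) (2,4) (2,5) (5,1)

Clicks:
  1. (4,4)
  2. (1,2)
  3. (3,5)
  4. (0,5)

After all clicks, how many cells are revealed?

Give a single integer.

Answer: 17

Derivation:
Click 1 (4,4) count=0: revealed 12 new [(3,2) (3,3) (3,4) (3,5) (4,2) (4,3) (4,4) (4,5) (5,2) (5,3) (5,4) (5,5)] -> total=12
Click 2 (1,2) count=3: revealed 1 new [(1,2)] -> total=13
Click 3 (3,5) count=2: revealed 0 new [(none)] -> total=13
Click 4 (0,5) count=0: revealed 4 new [(0,4) (0,5) (1,4) (1,5)] -> total=17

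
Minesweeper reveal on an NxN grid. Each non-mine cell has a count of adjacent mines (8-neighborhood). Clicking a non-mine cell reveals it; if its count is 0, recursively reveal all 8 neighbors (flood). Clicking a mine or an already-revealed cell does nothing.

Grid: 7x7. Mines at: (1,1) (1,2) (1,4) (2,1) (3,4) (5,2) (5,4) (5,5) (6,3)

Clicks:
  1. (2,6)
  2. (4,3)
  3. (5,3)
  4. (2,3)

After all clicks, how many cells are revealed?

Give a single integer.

Click 1 (2,6) count=0: revealed 10 new [(0,5) (0,6) (1,5) (1,6) (2,5) (2,6) (3,5) (3,6) (4,5) (4,6)] -> total=10
Click 2 (4,3) count=3: revealed 1 new [(4,3)] -> total=11
Click 3 (5,3) count=3: revealed 1 new [(5,3)] -> total=12
Click 4 (2,3) count=3: revealed 1 new [(2,3)] -> total=13

Answer: 13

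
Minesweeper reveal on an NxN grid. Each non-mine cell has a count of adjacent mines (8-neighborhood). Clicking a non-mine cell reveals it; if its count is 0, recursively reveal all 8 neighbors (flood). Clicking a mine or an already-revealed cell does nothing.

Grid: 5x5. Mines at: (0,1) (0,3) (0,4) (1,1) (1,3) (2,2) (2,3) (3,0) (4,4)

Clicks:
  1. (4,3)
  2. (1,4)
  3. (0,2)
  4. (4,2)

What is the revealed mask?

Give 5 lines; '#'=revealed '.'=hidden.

Click 1 (4,3) count=1: revealed 1 new [(4,3)] -> total=1
Click 2 (1,4) count=4: revealed 1 new [(1,4)] -> total=2
Click 3 (0,2) count=4: revealed 1 new [(0,2)] -> total=3
Click 4 (4,2) count=0: revealed 5 new [(3,1) (3,2) (3,3) (4,1) (4,2)] -> total=8

Answer: ..#..
....#
.....
.###.
.###.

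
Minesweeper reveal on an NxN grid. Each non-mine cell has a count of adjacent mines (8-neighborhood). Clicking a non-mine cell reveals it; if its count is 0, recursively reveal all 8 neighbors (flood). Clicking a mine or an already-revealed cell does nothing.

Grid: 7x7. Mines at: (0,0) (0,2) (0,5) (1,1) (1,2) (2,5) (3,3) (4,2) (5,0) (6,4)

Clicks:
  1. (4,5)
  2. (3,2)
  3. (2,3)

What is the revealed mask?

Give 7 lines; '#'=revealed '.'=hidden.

Answer: .......
.......
...#...
..#.###
....###
....###
.....##

Derivation:
Click 1 (4,5) count=0: revealed 11 new [(3,4) (3,5) (3,6) (4,4) (4,5) (4,6) (5,4) (5,5) (5,6) (6,5) (6,6)] -> total=11
Click 2 (3,2) count=2: revealed 1 new [(3,2)] -> total=12
Click 3 (2,3) count=2: revealed 1 new [(2,3)] -> total=13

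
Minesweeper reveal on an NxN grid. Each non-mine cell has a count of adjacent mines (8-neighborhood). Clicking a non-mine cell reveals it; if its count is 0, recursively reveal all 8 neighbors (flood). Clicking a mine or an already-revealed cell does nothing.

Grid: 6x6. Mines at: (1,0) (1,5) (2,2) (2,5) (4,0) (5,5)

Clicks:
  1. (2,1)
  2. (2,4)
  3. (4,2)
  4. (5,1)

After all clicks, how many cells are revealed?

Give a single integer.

Answer: 14

Derivation:
Click 1 (2,1) count=2: revealed 1 new [(2,1)] -> total=1
Click 2 (2,4) count=2: revealed 1 new [(2,4)] -> total=2
Click 3 (4,2) count=0: revealed 12 new [(3,1) (3,2) (3,3) (3,4) (4,1) (4,2) (4,3) (4,4) (5,1) (5,2) (5,3) (5,4)] -> total=14
Click 4 (5,1) count=1: revealed 0 new [(none)] -> total=14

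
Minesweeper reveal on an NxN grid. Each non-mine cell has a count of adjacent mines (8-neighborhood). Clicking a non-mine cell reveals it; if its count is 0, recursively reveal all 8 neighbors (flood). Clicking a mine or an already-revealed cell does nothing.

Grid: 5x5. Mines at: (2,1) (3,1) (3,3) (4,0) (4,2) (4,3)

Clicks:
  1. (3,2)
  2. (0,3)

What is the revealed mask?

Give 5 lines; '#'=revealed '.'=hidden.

Click 1 (3,2) count=5: revealed 1 new [(3,2)] -> total=1
Click 2 (0,3) count=0: revealed 13 new [(0,0) (0,1) (0,2) (0,3) (0,4) (1,0) (1,1) (1,2) (1,3) (1,4) (2,2) (2,3) (2,4)] -> total=14

Answer: #####
#####
..###
..#..
.....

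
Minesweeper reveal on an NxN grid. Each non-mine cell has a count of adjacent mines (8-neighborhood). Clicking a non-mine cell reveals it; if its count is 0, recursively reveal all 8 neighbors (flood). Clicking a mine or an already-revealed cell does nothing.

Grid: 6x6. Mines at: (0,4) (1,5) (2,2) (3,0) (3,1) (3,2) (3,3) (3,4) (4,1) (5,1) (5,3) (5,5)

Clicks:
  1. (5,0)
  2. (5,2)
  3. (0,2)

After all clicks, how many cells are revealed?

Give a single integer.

Answer: 12

Derivation:
Click 1 (5,0) count=2: revealed 1 new [(5,0)] -> total=1
Click 2 (5,2) count=3: revealed 1 new [(5,2)] -> total=2
Click 3 (0,2) count=0: revealed 10 new [(0,0) (0,1) (0,2) (0,3) (1,0) (1,1) (1,2) (1,3) (2,0) (2,1)] -> total=12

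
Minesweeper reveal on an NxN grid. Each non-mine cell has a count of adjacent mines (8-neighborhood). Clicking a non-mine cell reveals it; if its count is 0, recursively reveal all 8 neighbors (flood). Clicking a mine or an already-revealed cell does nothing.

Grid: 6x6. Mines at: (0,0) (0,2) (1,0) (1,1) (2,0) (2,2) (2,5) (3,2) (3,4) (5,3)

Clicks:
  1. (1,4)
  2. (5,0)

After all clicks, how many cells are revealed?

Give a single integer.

Click 1 (1,4) count=1: revealed 1 new [(1,4)] -> total=1
Click 2 (5,0) count=0: revealed 8 new [(3,0) (3,1) (4,0) (4,1) (4,2) (5,0) (5,1) (5,2)] -> total=9

Answer: 9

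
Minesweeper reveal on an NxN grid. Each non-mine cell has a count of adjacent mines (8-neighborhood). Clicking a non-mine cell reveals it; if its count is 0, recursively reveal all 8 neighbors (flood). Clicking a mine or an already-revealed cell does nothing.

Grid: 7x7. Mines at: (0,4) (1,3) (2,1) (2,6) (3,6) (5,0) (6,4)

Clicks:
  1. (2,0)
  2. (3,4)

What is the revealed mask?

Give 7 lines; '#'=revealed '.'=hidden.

Answer: .......
.......
#.####.
.#####.
.#####.
.#####.
.###...

Derivation:
Click 1 (2,0) count=1: revealed 1 new [(2,0)] -> total=1
Click 2 (3,4) count=0: revealed 22 new [(2,2) (2,3) (2,4) (2,5) (3,1) (3,2) (3,3) (3,4) (3,5) (4,1) (4,2) (4,3) (4,4) (4,5) (5,1) (5,2) (5,3) (5,4) (5,5) (6,1) (6,2) (6,3)] -> total=23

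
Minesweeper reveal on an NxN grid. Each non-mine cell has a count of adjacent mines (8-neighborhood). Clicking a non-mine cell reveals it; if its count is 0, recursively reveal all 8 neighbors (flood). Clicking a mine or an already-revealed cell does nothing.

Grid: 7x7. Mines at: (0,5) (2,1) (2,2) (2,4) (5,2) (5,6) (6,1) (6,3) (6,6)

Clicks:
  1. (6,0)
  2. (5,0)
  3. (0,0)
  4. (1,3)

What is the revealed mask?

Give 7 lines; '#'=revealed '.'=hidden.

Click 1 (6,0) count=1: revealed 1 new [(6,0)] -> total=1
Click 2 (5,0) count=1: revealed 1 new [(5,0)] -> total=2
Click 3 (0,0) count=0: revealed 10 new [(0,0) (0,1) (0,2) (0,3) (0,4) (1,0) (1,1) (1,2) (1,3) (1,4)] -> total=12
Click 4 (1,3) count=2: revealed 0 new [(none)] -> total=12

Answer: #####..
#####..
.......
.......
.......
#......
#......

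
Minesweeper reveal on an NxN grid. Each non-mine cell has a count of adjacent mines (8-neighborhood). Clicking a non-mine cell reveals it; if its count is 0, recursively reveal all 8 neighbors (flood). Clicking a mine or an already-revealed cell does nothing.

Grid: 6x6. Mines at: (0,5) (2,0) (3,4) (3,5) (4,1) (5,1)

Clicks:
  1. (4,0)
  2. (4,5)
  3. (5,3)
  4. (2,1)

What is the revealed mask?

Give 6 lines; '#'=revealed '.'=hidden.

Answer: ......
......
.#....
......
#.####
..####

Derivation:
Click 1 (4,0) count=2: revealed 1 new [(4,0)] -> total=1
Click 2 (4,5) count=2: revealed 1 new [(4,5)] -> total=2
Click 3 (5,3) count=0: revealed 7 new [(4,2) (4,3) (4,4) (5,2) (5,3) (5,4) (5,5)] -> total=9
Click 4 (2,1) count=1: revealed 1 new [(2,1)] -> total=10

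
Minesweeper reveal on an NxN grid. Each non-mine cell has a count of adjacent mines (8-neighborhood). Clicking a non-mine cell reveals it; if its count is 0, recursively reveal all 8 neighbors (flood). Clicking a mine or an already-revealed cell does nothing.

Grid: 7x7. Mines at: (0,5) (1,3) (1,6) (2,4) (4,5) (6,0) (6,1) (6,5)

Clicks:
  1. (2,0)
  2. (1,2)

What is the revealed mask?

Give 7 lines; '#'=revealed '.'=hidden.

Click 1 (2,0) count=0: revealed 28 new [(0,0) (0,1) (0,2) (1,0) (1,1) (1,2) (2,0) (2,1) (2,2) (2,3) (3,0) (3,1) (3,2) (3,3) (3,4) (4,0) (4,1) (4,2) (4,3) (4,4) (5,0) (5,1) (5,2) (5,3) (5,4) (6,2) (6,3) (6,4)] -> total=28
Click 2 (1,2) count=1: revealed 0 new [(none)] -> total=28

Answer: ###....
###....
####...
#####..
#####..
#####..
..###..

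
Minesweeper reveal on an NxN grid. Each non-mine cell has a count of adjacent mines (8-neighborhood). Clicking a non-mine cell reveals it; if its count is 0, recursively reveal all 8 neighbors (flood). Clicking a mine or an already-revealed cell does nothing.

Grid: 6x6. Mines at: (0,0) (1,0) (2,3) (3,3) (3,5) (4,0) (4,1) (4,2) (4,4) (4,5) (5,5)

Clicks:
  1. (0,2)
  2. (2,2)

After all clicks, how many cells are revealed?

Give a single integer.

Click 1 (0,2) count=0: revealed 12 new [(0,1) (0,2) (0,3) (0,4) (0,5) (1,1) (1,2) (1,3) (1,4) (1,5) (2,4) (2,5)] -> total=12
Click 2 (2,2) count=2: revealed 1 new [(2,2)] -> total=13

Answer: 13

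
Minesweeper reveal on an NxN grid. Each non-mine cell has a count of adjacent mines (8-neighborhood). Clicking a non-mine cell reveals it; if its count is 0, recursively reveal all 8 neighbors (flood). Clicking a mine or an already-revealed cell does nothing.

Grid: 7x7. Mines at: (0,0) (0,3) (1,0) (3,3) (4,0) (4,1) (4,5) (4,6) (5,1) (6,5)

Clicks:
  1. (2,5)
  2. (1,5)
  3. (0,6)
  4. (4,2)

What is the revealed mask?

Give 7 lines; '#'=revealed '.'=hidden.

Answer: ....###
....###
....###
....###
..#....
.......
.......

Derivation:
Click 1 (2,5) count=0: revealed 12 new [(0,4) (0,5) (0,6) (1,4) (1,5) (1,6) (2,4) (2,5) (2,6) (3,4) (3,5) (3,6)] -> total=12
Click 2 (1,5) count=0: revealed 0 new [(none)] -> total=12
Click 3 (0,6) count=0: revealed 0 new [(none)] -> total=12
Click 4 (4,2) count=3: revealed 1 new [(4,2)] -> total=13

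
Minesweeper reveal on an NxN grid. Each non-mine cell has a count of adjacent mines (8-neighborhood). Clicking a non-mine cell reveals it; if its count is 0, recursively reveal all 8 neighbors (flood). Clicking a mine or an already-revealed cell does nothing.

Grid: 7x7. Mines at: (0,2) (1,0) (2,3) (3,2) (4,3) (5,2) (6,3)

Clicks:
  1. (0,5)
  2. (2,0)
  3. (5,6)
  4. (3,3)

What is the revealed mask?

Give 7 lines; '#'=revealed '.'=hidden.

Click 1 (0,5) count=0: revealed 23 new [(0,3) (0,4) (0,5) (0,6) (1,3) (1,4) (1,5) (1,6) (2,4) (2,5) (2,6) (3,4) (3,5) (3,6) (4,4) (4,5) (4,6) (5,4) (5,5) (5,6) (6,4) (6,5) (6,6)] -> total=23
Click 2 (2,0) count=1: revealed 1 new [(2,0)] -> total=24
Click 3 (5,6) count=0: revealed 0 new [(none)] -> total=24
Click 4 (3,3) count=3: revealed 1 new [(3,3)] -> total=25

Answer: ...####
...####
#...###
...####
....###
....###
....###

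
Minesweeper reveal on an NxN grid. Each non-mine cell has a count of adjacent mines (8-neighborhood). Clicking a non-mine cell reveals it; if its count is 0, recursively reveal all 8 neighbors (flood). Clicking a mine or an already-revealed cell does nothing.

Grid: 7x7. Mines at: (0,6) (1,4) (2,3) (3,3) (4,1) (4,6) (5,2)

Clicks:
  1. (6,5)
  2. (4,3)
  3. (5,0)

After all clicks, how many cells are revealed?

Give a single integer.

Answer: 12

Derivation:
Click 1 (6,5) count=0: revealed 11 new [(4,3) (4,4) (4,5) (5,3) (5,4) (5,5) (5,6) (6,3) (6,4) (6,5) (6,6)] -> total=11
Click 2 (4,3) count=2: revealed 0 new [(none)] -> total=11
Click 3 (5,0) count=1: revealed 1 new [(5,0)] -> total=12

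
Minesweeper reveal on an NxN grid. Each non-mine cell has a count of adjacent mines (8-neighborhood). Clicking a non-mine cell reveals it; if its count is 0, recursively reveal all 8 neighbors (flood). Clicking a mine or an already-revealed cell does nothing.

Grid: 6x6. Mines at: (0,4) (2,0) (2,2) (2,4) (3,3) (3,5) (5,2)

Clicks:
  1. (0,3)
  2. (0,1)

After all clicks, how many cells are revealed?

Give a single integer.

Click 1 (0,3) count=1: revealed 1 new [(0,3)] -> total=1
Click 2 (0,1) count=0: revealed 7 new [(0,0) (0,1) (0,2) (1,0) (1,1) (1,2) (1,3)] -> total=8

Answer: 8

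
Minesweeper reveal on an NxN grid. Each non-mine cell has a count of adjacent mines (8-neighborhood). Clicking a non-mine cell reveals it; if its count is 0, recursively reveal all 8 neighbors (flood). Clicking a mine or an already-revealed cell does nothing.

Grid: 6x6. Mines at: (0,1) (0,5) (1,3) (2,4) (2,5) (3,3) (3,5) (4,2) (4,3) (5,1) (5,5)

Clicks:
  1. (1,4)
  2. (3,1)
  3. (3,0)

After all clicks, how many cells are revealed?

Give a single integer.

Click 1 (1,4) count=4: revealed 1 new [(1,4)] -> total=1
Click 2 (3,1) count=1: revealed 1 new [(3,1)] -> total=2
Click 3 (3,0) count=0: revealed 10 new [(1,0) (1,1) (1,2) (2,0) (2,1) (2,2) (3,0) (3,2) (4,0) (4,1)] -> total=12

Answer: 12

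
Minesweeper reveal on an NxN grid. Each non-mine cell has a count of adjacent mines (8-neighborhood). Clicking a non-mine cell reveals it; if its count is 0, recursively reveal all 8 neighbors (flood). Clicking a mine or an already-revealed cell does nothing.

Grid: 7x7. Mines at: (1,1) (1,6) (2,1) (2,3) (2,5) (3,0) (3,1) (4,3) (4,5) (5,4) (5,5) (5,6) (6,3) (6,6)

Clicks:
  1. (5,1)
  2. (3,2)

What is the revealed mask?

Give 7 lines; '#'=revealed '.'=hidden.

Answer: .......
.......
.......
..#....
###....
###....
###....

Derivation:
Click 1 (5,1) count=0: revealed 9 new [(4,0) (4,1) (4,2) (5,0) (5,1) (5,2) (6,0) (6,1) (6,2)] -> total=9
Click 2 (3,2) count=4: revealed 1 new [(3,2)] -> total=10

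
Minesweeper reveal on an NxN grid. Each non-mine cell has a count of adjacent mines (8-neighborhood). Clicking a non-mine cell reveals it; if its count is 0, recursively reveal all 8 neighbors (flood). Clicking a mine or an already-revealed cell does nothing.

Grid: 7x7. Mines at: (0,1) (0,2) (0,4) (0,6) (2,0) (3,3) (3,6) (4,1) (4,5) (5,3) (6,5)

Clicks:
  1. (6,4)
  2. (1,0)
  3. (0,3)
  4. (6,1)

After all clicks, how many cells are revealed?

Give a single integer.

Click 1 (6,4) count=2: revealed 1 new [(6,4)] -> total=1
Click 2 (1,0) count=2: revealed 1 new [(1,0)] -> total=2
Click 3 (0,3) count=2: revealed 1 new [(0,3)] -> total=3
Click 4 (6,1) count=0: revealed 6 new [(5,0) (5,1) (5,2) (6,0) (6,1) (6,2)] -> total=9

Answer: 9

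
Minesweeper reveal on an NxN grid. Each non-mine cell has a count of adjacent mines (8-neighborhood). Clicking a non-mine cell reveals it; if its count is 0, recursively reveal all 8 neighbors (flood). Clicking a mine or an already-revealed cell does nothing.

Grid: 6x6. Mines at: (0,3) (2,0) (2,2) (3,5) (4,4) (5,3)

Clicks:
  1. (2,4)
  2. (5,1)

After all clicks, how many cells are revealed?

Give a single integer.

Click 1 (2,4) count=1: revealed 1 new [(2,4)] -> total=1
Click 2 (5,1) count=0: revealed 9 new [(3,0) (3,1) (3,2) (4,0) (4,1) (4,2) (5,0) (5,1) (5,2)] -> total=10

Answer: 10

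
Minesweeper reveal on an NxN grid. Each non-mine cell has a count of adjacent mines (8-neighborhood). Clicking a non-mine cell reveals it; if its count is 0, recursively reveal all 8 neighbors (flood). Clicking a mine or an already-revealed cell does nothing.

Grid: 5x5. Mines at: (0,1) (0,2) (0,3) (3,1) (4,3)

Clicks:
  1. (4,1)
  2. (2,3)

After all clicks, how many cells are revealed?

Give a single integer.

Answer: 10

Derivation:
Click 1 (4,1) count=1: revealed 1 new [(4,1)] -> total=1
Click 2 (2,3) count=0: revealed 9 new [(1,2) (1,3) (1,4) (2,2) (2,3) (2,4) (3,2) (3,3) (3,4)] -> total=10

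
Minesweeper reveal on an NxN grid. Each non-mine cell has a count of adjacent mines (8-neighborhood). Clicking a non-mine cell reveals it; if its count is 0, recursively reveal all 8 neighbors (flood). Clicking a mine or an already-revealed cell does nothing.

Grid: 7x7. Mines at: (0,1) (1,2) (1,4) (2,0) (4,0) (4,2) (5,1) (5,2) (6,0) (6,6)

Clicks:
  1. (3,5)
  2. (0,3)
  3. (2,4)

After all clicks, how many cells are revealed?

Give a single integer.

Answer: 24

Derivation:
Click 1 (3,5) count=0: revealed 23 new [(0,5) (0,6) (1,5) (1,6) (2,3) (2,4) (2,5) (2,6) (3,3) (3,4) (3,5) (3,6) (4,3) (4,4) (4,5) (4,6) (5,3) (5,4) (5,5) (5,6) (6,3) (6,4) (6,5)] -> total=23
Click 2 (0,3) count=2: revealed 1 new [(0,3)] -> total=24
Click 3 (2,4) count=1: revealed 0 new [(none)] -> total=24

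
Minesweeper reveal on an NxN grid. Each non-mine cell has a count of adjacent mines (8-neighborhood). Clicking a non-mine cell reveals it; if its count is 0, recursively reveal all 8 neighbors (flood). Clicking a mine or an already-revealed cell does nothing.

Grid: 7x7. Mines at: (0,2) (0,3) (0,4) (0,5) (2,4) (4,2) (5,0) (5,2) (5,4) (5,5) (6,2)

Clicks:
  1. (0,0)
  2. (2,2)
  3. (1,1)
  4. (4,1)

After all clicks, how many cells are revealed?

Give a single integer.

Answer: 16

Derivation:
Click 1 (0,0) count=0: revealed 16 new [(0,0) (0,1) (1,0) (1,1) (1,2) (1,3) (2,0) (2,1) (2,2) (2,3) (3,0) (3,1) (3,2) (3,3) (4,0) (4,1)] -> total=16
Click 2 (2,2) count=0: revealed 0 new [(none)] -> total=16
Click 3 (1,1) count=1: revealed 0 new [(none)] -> total=16
Click 4 (4,1) count=3: revealed 0 new [(none)] -> total=16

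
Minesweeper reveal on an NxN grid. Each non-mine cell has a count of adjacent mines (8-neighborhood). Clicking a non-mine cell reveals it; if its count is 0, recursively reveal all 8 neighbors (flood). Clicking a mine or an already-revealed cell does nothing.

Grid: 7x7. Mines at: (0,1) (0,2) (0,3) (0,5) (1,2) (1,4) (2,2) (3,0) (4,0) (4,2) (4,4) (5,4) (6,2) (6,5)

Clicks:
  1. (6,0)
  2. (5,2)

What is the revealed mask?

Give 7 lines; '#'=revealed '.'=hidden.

Answer: .......
.......
.......
.......
.......
###....
##.....

Derivation:
Click 1 (6,0) count=0: revealed 4 new [(5,0) (5,1) (6,0) (6,1)] -> total=4
Click 2 (5,2) count=2: revealed 1 new [(5,2)] -> total=5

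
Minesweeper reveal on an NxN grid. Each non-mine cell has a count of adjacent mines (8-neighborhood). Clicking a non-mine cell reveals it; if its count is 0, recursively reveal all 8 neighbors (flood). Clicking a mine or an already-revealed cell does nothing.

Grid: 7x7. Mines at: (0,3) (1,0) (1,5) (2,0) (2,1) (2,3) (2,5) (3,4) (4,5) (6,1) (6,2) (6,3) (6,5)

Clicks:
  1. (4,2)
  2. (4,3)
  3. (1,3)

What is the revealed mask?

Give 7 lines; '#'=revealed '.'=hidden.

Click 1 (4,2) count=0: revealed 12 new [(3,0) (3,1) (3,2) (3,3) (4,0) (4,1) (4,2) (4,3) (5,0) (5,1) (5,2) (5,3)] -> total=12
Click 2 (4,3) count=1: revealed 0 new [(none)] -> total=12
Click 3 (1,3) count=2: revealed 1 new [(1,3)] -> total=13

Answer: .......
...#...
.......
####...
####...
####...
.......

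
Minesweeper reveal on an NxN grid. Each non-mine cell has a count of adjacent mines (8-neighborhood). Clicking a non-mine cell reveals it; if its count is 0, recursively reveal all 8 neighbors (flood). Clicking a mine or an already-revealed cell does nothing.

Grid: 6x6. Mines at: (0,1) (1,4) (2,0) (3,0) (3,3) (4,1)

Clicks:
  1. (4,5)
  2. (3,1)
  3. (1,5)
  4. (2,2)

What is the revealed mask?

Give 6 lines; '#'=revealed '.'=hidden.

Click 1 (4,5) count=0: revealed 12 new [(2,4) (2,5) (3,4) (3,5) (4,2) (4,3) (4,4) (4,5) (5,2) (5,3) (5,4) (5,5)] -> total=12
Click 2 (3,1) count=3: revealed 1 new [(3,1)] -> total=13
Click 3 (1,5) count=1: revealed 1 new [(1,5)] -> total=14
Click 4 (2,2) count=1: revealed 1 new [(2,2)] -> total=15

Answer: ......
.....#
..#.##
.#..##
..####
..####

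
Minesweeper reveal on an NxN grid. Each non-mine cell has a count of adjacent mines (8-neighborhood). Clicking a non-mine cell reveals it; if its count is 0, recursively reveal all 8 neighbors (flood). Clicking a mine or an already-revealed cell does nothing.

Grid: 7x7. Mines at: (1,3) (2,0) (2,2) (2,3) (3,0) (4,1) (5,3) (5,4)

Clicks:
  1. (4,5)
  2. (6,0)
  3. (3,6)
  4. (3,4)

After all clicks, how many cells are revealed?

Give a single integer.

Click 1 (4,5) count=1: revealed 1 new [(4,5)] -> total=1
Click 2 (6,0) count=0: revealed 6 new [(5,0) (5,1) (5,2) (6,0) (6,1) (6,2)] -> total=7
Click 3 (3,6) count=0: revealed 18 new [(0,4) (0,5) (0,6) (1,4) (1,5) (1,6) (2,4) (2,5) (2,6) (3,4) (3,5) (3,6) (4,4) (4,6) (5,5) (5,6) (6,5) (6,6)] -> total=25
Click 4 (3,4) count=1: revealed 0 new [(none)] -> total=25

Answer: 25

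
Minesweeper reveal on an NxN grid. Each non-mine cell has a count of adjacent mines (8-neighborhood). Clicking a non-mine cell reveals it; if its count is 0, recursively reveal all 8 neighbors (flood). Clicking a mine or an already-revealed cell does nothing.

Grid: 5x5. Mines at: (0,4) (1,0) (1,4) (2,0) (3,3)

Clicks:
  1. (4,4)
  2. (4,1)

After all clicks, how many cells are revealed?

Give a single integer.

Answer: 7

Derivation:
Click 1 (4,4) count=1: revealed 1 new [(4,4)] -> total=1
Click 2 (4,1) count=0: revealed 6 new [(3,0) (3,1) (3,2) (4,0) (4,1) (4,2)] -> total=7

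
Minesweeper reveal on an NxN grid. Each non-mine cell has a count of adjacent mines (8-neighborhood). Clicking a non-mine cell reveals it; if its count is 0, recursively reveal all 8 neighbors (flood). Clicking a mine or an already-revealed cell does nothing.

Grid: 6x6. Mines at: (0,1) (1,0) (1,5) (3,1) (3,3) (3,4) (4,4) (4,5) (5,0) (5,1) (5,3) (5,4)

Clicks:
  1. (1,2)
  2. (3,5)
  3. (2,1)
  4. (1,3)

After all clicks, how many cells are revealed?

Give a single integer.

Click 1 (1,2) count=1: revealed 1 new [(1,2)] -> total=1
Click 2 (3,5) count=3: revealed 1 new [(3,5)] -> total=2
Click 3 (2,1) count=2: revealed 1 new [(2,1)] -> total=3
Click 4 (1,3) count=0: revealed 8 new [(0,2) (0,3) (0,4) (1,3) (1,4) (2,2) (2,3) (2,4)] -> total=11

Answer: 11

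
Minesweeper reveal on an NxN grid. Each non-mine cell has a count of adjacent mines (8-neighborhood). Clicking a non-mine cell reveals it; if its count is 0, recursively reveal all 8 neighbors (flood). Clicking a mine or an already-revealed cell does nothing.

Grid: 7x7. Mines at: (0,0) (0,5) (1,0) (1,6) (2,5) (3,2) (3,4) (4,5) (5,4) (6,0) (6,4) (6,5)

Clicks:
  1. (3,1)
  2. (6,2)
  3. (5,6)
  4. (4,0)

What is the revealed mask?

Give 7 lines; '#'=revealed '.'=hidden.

Click 1 (3,1) count=1: revealed 1 new [(3,1)] -> total=1
Click 2 (6,2) count=0: revealed 9 new [(4,1) (4,2) (4,3) (5,1) (5,2) (5,3) (6,1) (6,2) (6,3)] -> total=10
Click 3 (5,6) count=2: revealed 1 new [(5,6)] -> total=11
Click 4 (4,0) count=0: revealed 5 new [(2,0) (2,1) (3,0) (4,0) (5,0)] -> total=16

Answer: .......
.......
##.....
##.....
####...
####..#
.###...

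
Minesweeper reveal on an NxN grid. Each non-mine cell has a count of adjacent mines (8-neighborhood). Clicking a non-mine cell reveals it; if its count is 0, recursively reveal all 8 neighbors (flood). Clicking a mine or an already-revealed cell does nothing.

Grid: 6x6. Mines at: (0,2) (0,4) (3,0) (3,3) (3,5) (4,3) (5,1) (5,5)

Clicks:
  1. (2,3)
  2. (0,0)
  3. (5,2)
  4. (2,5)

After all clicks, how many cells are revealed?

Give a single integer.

Answer: 9

Derivation:
Click 1 (2,3) count=1: revealed 1 new [(2,3)] -> total=1
Click 2 (0,0) count=0: revealed 6 new [(0,0) (0,1) (1,0) (1,1) (2,0) (2,1)] -> total=7
Click 3 (5,2) count=2: revealed 1 new [(5,2)] -> total=8
Click 4 (2,5) count=1: revealed 1 new [(2,5)] -> total=9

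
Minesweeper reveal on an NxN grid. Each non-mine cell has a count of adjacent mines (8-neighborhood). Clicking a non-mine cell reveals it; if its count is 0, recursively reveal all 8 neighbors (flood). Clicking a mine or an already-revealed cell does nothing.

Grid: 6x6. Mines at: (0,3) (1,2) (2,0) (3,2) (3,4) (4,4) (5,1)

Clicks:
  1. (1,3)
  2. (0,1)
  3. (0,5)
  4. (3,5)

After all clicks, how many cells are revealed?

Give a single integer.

Click 1 (1,3) count=2: revealed 1 new [(1,3)] -> total=1
Click 2 (0,1) count=1: revealed 1 new [(0,1)] -> total=2
Click 3 (0,5) count=0: revealed 6 new [(0,4) (0,5) (1,4) (1,5) (2,4) (2,5)] -> total=8
Click 4 (3,5) count=2: revealed 1 new [(3,5)] -> total=9

Answer: 9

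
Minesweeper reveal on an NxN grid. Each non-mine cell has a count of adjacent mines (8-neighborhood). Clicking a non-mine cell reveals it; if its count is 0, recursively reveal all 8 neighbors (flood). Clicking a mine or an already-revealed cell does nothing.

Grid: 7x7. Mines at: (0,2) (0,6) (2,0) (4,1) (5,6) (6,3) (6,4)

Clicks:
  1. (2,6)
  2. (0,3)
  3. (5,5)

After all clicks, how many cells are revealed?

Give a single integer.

Answer: 30

Derivation:
Click 1 (2,6) count=0: revealed 30 new [(0,3) (0,4) (0,5) (1,1) (1,2) (1,3) (1,4) (1,5) (1,6) (2,1) (2,2) (2,3) (2,4) (2,5) (2,6) (3,1) (3,2) (3,3) (3,4) (3,5) (3,6) (4,2) (4,3) (4,4) (4,5) (4,6) (5,2) (5,3) (5,4) (5,5)] -> total=30
Click 2 (0,3) count=1: revealed 0 new [(none)] -> total=30
Click 3 (5,5) count=2: revealed 0 new [(none)] -> total=30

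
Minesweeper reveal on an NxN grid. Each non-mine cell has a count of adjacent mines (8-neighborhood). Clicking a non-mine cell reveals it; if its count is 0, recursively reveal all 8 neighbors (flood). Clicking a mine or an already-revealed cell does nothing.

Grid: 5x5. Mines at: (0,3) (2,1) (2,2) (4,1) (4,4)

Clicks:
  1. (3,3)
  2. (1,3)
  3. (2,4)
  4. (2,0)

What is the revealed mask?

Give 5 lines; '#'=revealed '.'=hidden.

Answer: .....
...##
#..##
...##
.....

Derivation:
Click 1 (3,3) count=2: revealed 1 new [(3,3)] -> total=1
Click 2 (1,3) count=2: revealed 1 new [(1,3)] -> total=2
Click 3 (2,4) count=0: revealed 4 new [(1,4) (2,3) (2,4) (3,4)] -> total=6
Click 4 (2,0) count=1: revealed 1 new [(2,0)] -> total=7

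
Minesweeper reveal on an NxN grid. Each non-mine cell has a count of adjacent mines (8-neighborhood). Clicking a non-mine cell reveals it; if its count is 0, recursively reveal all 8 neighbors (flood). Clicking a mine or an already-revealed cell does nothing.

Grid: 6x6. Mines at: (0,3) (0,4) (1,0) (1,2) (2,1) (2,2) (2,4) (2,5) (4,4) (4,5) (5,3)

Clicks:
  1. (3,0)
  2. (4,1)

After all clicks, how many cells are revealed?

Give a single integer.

Click 1 (3,0) count=1: revealed 1 new [(3,0)] -> total=1
Click 2 (4,1) count=0: revealed 8 new [(3,1) (3,2) (4,0) (4,1) (4,2) (5,0) (5,1) (5,2)] -> total=9

Answer: 9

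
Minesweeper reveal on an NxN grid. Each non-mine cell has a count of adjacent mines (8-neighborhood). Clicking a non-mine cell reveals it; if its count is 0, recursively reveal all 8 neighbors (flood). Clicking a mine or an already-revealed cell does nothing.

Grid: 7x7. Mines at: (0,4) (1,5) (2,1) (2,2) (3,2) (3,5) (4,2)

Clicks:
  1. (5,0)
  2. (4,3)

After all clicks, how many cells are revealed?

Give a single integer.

Click 1 (5,0) count=0: revealed 22 new [(3,0) (3,1) (4,0) (4,1) (4,3) (4,4) (4,5) (4,6) (5,0) (5,1) (5,2) (5,3) (5,4) (5,5) (5,6) (6,0) (6,1) (6,2) (6,3) (6,4) (6,5) (6,6)] -> total=22
Click 2 (4,3) count=2: revealed 0 new [(none)] -> total=22

Answer: 22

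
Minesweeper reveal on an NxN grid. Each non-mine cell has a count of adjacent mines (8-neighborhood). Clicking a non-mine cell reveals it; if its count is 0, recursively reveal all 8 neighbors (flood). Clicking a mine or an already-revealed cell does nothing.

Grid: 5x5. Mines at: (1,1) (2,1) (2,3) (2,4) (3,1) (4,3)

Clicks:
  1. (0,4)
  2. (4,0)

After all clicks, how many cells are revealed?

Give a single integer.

Answer: 7

Derivation:
Click 1 (0,4) count=0: revealed 6 new [(0,2) (0,3) (0,4) (1,2) (1,3) (1,4)] -> total=6
Click 2 (4,0) count=1: revealed 1 new [(4,0)] -> total=7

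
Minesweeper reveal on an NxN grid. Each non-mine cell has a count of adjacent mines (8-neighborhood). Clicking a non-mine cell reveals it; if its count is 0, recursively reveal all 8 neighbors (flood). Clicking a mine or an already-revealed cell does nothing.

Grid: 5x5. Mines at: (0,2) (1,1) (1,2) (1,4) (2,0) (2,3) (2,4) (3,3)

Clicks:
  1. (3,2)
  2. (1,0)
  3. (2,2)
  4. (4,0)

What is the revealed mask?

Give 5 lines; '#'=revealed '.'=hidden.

Click 1 (3,2) count=2: revealed 1 new [(3,2)] -> total=1
Click 2 (1,0) count=2: revealed 1 new [(1,0)] -> total=2
Click 3 (2,2) count=4: revealed 1 new [(2,2)] -> total=3
Click 4 (4,0) count=0: revealed 5 new [(3,0) (3,1) (4,0) (4,1) (4,2)] -> total=8

Answer: .....
#....
..#..
###..
###..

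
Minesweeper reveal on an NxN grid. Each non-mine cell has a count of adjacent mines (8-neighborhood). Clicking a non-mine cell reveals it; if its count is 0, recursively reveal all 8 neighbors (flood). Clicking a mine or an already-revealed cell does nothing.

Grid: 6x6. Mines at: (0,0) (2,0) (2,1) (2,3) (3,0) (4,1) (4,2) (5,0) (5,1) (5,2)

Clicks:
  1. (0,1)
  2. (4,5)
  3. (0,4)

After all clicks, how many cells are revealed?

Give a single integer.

Click 1 (0,1) count=1: revealed 1 new [(0,1)] -> total=1
Click 2 (4,5) count=0: revealed 20 new [(0,2) (0,3) (0,4) (0,5) (1,1) (1,2) (1,3) (1,4) (1,5) (2,4) (2,5) (3,3) (3,4) (3,5) (4,3) (4,4) (4,5) (5,3) (5,4) (5,5)] -> total=21
Click 3 (0,4) count=0: revealed 0 new [(none)] -> total=21

Answer: 21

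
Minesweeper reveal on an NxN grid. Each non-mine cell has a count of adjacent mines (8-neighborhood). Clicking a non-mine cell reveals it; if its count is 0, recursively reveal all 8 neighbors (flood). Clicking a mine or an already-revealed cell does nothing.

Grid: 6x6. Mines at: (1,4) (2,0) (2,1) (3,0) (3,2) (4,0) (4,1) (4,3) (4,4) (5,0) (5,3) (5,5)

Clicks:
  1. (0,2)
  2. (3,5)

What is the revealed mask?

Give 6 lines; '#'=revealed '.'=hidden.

Click 1 (0,2) count=0: revealed 8 new [(0,0) (0,1) (0,2) (0,3) (1,0) (1,1) (1,2) (1,3)] -> total=8
Click 2 (3,5) count=1: revealed 1 new [(3,5)] -> total=9

Answer: ####..
####..
......
.....#
......
......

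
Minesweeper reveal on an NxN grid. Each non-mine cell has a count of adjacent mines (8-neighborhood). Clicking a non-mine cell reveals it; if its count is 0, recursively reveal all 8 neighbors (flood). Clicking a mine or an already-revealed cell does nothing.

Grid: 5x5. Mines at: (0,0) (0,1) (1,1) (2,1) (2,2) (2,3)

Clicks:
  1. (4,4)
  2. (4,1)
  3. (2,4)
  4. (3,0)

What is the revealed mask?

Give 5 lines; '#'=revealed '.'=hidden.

Answer: .....
.....
....#
#####
#####

Derivation:
Click 1 (4,4) count=0: revealed 10 new [(3,0) (3,1) (3,2) (3,3) (3,4) (4,0) (4,1) (4,2) (4,3) (4,4)] -> total=10
Click 2 (4,1) count=0: revealed 0 new [(none)] -> total=10
Click 3 (2,4) count=1: revealed 1 new [(2,4)] -> total=11
Click 4 (3,0) count=1: revealed 0 new [(none)] -> total=11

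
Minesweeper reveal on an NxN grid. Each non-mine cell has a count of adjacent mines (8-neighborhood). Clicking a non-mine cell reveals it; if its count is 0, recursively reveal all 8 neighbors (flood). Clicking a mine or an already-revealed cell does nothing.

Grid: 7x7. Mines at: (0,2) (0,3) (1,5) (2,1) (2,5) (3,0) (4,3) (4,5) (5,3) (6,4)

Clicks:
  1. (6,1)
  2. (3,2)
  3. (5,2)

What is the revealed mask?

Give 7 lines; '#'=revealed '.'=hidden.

Click 1 (6,1) count=0: revealed 9 new [(4,0) (4,1) (4,2) (5,0) (5,1) (5,2) (6,0) (6,1) (6,2)] -> total=9
Click 2 (3,2) count=2: revealed 1 new [(3,2)] -> total=10
Click 3 (5,2) count=2: revealed 0 new [(none)] -> total=10

Answer: .......
.......
.......
..#....
###....
###....
###....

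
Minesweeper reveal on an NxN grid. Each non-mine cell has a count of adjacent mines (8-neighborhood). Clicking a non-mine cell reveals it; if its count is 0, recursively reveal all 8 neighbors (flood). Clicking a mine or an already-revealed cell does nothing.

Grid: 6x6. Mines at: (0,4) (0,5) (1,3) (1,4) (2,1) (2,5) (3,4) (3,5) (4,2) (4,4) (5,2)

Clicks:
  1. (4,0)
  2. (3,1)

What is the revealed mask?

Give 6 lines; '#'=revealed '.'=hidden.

Answer: ......
......
......
##....
##....
##....

Derivation:
Click 1 (4,0) count=0: revealed 6 new [(3,0) (3,1) (4,0) (4,1) (5,0) (5,1)] -> total=6
Click 2 (3,1) count=2: revealed 0 new [(none)] -> total=6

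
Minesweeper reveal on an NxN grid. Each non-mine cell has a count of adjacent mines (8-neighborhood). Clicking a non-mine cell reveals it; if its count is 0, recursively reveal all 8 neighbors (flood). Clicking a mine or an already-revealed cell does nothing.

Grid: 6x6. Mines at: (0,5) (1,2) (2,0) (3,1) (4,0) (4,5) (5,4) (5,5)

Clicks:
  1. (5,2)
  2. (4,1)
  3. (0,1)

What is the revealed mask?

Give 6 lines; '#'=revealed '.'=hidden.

Click 1 (5,2) count=0: revealed 6 new [(4,1) (4,2) (4,3) (5,1) (5,2) (5,3)] -> total=6
Click 2 (4,1) count=2: revealed 0 new [(none)] -> total=6
Click 3 (0,1) count=1: revealed 1 new [(0,1)] -> total=7

Answer: .#....
......
......
......
.###..
.###..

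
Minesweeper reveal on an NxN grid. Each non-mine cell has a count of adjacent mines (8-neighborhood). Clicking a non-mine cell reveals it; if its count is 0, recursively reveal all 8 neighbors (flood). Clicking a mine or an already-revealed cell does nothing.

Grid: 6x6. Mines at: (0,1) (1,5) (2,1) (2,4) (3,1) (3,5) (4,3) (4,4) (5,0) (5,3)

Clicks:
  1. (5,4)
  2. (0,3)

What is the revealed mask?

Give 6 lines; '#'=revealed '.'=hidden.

Answer: ..###.
..###.
......
......
......
....#.

Derivation:
Click 1 (5,4) count=3: revealed 1 new [(5,4)] -> total=1
Click 2 (0,3) count=0: revealed 6 new [(0,2) (0,3) (0,4) (1,2) (1,3) (1,4)] -> total=7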